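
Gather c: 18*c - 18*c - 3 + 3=0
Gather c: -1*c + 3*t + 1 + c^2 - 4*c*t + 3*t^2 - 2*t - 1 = c^2 + c*(-4*t - 1) + 3*t^2 + t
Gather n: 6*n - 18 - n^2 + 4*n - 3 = -n^2 + 10*n - 21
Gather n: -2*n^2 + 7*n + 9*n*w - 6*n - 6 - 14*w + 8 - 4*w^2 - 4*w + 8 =-2*n^2 + n*(9*w + 1) - 4*w^2 - 18*w + 10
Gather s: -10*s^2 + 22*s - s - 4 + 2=-10*s^2 + 21*s - 2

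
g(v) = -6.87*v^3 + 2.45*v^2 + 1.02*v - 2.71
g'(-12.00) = -3025.62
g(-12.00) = 12209.21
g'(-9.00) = -1712.49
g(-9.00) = 5194.79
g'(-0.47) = -5.84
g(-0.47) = -1.93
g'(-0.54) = -7.64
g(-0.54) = -1.46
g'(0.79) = -7.97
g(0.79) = -3.76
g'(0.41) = -0.44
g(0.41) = -2.35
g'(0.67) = -4.95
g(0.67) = -2.99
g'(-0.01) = 0.97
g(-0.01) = -2.72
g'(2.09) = -78.77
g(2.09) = -52.59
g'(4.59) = -410.70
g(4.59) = -610.76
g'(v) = -20.61*v^2 + 4.9*v + 1.02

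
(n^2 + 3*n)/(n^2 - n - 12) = n/(n - 4)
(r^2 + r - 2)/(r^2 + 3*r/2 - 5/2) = 2*(r + 2)/(2*r + 5)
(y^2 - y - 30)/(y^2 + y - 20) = (y - 6)/(y - 4)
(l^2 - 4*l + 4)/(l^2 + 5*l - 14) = (l - 2)/(l + 7)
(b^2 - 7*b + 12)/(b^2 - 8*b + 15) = (b - 4)/(b - 5)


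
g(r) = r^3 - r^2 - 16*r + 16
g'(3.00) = 5.00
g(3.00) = -14.00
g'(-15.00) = 689.00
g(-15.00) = -3344.00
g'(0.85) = -15.53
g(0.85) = 2.29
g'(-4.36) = 49.75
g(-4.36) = -16.13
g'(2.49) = -2.38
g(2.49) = -14.60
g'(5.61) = 67.20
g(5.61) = 71.33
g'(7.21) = 125.53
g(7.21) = 223.46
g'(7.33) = 130.53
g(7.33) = 238.82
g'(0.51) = -16.24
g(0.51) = 7.71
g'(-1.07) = -10.43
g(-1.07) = 30.75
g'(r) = 3*r^2 - 2*r - 16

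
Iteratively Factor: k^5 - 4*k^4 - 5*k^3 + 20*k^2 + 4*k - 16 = (k - 4)*(k^4 - 5*k^2 + 4) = (k - 4)*(k + 1)*(k^3 - k^2 - 4*k + 4) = (k - 4)*(k - 2)*(k + 1)*(k^2 + k - 2) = (k - 4)*(k - 2)*(k + 1)*(k + 2)*(k - 1)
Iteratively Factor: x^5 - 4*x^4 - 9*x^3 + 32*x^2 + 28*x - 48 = (x - 1)*(x^4 - 3*x^3 - 12*x^2 + 20*x + 48) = (x - 4)*(x - 1)*(x^3 + x^2 - 8*x - 12) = (x - 4)*(x - 1)*(x + 2)*(x^2 - x - 6) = (x - 4)*(x - 1)*(x + 2)^2*(x - 3)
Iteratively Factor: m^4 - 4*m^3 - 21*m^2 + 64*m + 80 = (m - 4)*(m^3 - 21*m - 20) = (m - 4)*(m + 4)*(m^2 - 4*m - 5) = (m - 5)*(m - 4)*(m + 4)*(m + 1)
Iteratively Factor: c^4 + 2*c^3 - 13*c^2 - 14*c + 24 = (c + 4)*(c^3 - 2*c^2 - 5*c + 6) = (c - 3)*(c + 4)*(c^2 + c - 2) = (c - 3)*(c - 1)*(c + 4)*(c + 2)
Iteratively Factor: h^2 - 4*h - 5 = (h + 1)*(h - 5)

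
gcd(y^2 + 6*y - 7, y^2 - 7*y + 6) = y - 1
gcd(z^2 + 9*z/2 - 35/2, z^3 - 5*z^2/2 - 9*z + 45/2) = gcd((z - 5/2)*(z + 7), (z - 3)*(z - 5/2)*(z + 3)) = z - 5/2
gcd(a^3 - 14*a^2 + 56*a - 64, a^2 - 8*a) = a - 8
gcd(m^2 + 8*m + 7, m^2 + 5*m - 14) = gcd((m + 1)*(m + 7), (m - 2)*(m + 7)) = m + 7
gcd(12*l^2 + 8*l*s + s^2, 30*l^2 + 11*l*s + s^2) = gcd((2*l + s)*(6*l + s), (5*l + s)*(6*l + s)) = 6*l + s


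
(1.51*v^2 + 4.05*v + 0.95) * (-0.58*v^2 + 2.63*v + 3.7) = -0.8758*v^4 + 1.6223*v^3 + 15.6875*v^2 + 17.4835*v + 3.515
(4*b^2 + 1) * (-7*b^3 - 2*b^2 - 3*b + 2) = -28*b^5 - 8*b^4 - 19*b^3 + 6*b^2 - 3*b + 2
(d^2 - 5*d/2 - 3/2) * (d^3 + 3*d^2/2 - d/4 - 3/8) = d^5 - d^4 - 11*d^3/2 - 2*d^2 + 21*d/16 + 9/16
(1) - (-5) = 6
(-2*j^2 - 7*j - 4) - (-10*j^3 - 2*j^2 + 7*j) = 10*j^3 - 14*j - 4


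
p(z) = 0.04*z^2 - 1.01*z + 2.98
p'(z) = 0.08*z - 1.01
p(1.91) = 1.20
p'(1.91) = -0.86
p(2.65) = 0.58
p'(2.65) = -0.80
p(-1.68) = 4.79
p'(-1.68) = -1.14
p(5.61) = -1.43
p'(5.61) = -0.56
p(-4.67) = 8.57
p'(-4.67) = -1.38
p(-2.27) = 5.48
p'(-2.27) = -1.19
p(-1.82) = 4.95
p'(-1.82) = -1.16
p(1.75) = 1.34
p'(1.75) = -0.87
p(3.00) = 0.31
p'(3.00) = -0.77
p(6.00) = -1.64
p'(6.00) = -0.53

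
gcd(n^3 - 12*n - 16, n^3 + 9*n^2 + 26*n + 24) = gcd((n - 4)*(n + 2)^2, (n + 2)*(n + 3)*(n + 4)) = n + 2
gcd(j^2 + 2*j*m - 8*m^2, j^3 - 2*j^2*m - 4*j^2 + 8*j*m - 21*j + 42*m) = j - 2*m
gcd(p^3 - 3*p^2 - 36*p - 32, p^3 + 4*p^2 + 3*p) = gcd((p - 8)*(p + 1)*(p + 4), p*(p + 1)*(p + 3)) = p + 1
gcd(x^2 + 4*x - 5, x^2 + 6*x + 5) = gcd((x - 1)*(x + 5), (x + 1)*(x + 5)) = x + 5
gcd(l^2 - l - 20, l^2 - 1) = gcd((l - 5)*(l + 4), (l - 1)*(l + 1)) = 1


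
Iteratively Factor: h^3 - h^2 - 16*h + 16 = (h - 1)*(h^2 - 16) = (h - 4)*(h - 1)*(h + 4)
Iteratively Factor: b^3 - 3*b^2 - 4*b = (b + 1)*(b^2 - 4*b) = (b - 4)*(b + 1)*(b)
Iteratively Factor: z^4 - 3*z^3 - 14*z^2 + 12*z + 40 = (z - 5)*(z^3 + 2*z^2 - 4*z - 8) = (z - 5)*(z + 2)*(z^2 - 4) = (z - 5)*(z - 2)*(z + 2)*(z + 2)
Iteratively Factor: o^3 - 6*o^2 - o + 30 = (o + 2)*(o^2 - 8*o + 15) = (o - 5)*(o + 2)*(o - 3)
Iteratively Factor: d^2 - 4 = (d + 2)*(d - 2)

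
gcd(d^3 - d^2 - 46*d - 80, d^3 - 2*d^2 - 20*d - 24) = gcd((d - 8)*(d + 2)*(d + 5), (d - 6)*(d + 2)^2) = d + 2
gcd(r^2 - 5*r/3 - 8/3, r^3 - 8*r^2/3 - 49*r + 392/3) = r - 8/3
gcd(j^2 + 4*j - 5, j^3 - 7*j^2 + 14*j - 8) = j - 1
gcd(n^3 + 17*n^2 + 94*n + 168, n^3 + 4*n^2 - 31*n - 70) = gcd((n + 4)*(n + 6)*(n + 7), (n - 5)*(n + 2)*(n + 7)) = n + 7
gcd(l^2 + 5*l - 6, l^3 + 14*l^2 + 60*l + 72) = l + 6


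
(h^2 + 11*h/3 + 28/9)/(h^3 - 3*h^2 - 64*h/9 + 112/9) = (3*h + 4)/(3*h^2 - 16*h + 16)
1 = 1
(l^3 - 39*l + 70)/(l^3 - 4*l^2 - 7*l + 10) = (l^2 + 5*l - 14)/(l^2 + l - 2)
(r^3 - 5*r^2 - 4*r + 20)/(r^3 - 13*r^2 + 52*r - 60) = (r + 2)/(r - 6)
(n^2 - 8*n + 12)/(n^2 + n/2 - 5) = 2*(n - 6)/(2*n + 5)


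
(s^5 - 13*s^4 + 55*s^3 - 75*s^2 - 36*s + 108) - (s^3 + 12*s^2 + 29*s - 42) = s^5 - 13*s^4 + 54*s^3 - 87*s^2 - 65*s + 150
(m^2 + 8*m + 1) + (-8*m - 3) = m^2 - 2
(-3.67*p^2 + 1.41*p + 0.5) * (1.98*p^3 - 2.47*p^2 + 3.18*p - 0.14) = -7.2666*p^5 + 11.8567*p^4 - 14.1633*p^3 + 3.7626*p^2 + 1.3926*p - 0.07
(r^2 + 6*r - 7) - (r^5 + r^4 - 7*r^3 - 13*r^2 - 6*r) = -r^5 - r^4 + 7*r^3 + 14*r^2 + 12*r - 7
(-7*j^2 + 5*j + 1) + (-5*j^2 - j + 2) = -12*j^2 + 4*j + 3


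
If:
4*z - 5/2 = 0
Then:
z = 5/8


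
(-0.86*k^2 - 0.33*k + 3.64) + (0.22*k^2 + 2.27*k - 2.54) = -0.64*k^2 + 1.94*k + 1.1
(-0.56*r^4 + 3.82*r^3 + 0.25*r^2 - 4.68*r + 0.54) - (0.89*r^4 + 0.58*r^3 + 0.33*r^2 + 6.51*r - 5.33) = -1.45*r^4 + 3.24*r^3 - 0.08*r^2 - 11.19*r + 5.87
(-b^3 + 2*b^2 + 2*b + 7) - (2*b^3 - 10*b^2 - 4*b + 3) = -3*b^3 + 12*b^2 + 6*b + 4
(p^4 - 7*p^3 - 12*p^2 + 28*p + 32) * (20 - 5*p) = -5*p^5 + 55*p^4 - 80*p^3 - 380*p^2 + 400*p + 640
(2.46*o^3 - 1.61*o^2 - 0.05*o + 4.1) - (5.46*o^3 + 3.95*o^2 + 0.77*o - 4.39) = -3.0*o^3 - 5.56*o^2 - 0.82*o + 8.49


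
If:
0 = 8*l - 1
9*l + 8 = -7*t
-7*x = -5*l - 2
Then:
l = 1/8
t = -73/56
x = 3/8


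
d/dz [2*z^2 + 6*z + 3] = 4*z + 6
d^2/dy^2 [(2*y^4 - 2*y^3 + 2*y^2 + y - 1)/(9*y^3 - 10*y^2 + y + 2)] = 2*(164*y^6 + 129*y^5 - 708*y^4 + 569*y^3 - 279*y^2 + 120*y - 15)/(729*y^9 - 2430*y^8 + 2943*y^7 - 1054*y^6 - 753*y^5 + 678*y^4 - 11*y^3 - 114*y^2 + 12*y + 8)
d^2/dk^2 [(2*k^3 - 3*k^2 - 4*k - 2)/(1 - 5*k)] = 2*(-50*k^3 + 30*k^2 - 6*k + 73)/(125*k^3 - 75*k^2 + 15*k - 1)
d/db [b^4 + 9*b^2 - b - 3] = 4*b^3 + 18*b - 1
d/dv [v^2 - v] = 2*v - 1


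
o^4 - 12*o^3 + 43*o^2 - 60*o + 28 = (o - 7)*(o - 2)^2*(o - 1)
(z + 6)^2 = z^2 + 12*z + 36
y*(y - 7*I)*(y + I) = y^3 - 6*I*y^2 + 7*y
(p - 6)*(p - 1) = p^2 - 7*p + 6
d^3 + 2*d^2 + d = d*(d + 1)^2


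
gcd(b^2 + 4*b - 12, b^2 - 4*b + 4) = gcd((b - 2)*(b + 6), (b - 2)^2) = b - 2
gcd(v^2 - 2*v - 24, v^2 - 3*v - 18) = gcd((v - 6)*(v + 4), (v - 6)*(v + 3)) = v - 6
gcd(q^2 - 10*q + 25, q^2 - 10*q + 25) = q^2 - 10*q + 25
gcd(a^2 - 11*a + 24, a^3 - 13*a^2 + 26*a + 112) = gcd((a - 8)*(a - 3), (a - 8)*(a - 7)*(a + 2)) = a - 8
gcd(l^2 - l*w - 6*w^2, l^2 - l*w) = 1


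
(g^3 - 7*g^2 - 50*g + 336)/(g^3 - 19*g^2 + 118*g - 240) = (g + 7)/(g - 5)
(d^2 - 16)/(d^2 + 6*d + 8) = (d - 4)/(d + 2)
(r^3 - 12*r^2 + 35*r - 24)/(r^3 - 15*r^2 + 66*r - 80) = (r^2 - 4*r + 3)/(r^2 - 7*r + 10)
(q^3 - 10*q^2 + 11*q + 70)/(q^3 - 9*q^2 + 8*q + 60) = (q - 7)/(q - 6)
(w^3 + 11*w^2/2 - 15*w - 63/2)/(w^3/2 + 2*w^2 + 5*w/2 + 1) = (2*w^3 + 11*w^2 - 30*w - 63)/(w^3 + 4*w^2 + 5*w + 2)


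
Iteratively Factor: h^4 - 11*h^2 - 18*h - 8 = (h + 1)*(h^3 - h^2 - 10*h - 8) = (h + 1)*(h + 2)*(h^2 - 3*h - 4) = (h - 4)*(h + 1)*(h + 2)*(h + 1)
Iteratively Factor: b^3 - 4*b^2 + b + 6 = (b - 2)*(b^2 - 2*b - 3) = (b - 3)*(b - 2)*(b + 1)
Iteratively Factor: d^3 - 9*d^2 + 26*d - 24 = (d - 2)*(d^2 - 7*d + 12) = (d - 3)*(d - 2)*(d - 4)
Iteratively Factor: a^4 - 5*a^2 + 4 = (a + 2)*(a^3 - 2*a^2 - a + 2) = (a - 2)*(a + 2)*(a^2 - 1) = (a - 2)*(a + 1)*(a + 2)*(a - 1)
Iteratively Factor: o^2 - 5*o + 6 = (o - 2)*(o - 3)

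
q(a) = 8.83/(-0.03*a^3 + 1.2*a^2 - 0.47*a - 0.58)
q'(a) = 8.83*(0.09*a^2 - 2.4*a + 0.47)/(-0.03*a^3 + 1.2*a^2 - 0.47*a - 0.58)^2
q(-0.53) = 829.40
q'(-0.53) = 137679.12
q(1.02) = 56.15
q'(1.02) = -672.94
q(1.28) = 12.24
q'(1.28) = -41.63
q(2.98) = 1.12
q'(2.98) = -0.84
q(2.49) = 1.69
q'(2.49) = -1.60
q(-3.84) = 0.43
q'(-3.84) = 0.23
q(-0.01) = -15.35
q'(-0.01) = 13.19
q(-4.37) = 0.33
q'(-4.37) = 0.15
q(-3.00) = 0.71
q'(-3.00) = 0.48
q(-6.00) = 0.17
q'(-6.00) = 0.06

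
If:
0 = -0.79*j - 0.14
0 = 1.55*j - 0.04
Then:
No Solution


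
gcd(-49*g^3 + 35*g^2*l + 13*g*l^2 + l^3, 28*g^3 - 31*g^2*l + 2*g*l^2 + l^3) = 7*g^2 - 6*g*l - l^2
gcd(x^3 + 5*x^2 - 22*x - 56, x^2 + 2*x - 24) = x - 4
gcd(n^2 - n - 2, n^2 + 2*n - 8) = n - 2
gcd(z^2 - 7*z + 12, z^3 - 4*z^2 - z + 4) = z - 4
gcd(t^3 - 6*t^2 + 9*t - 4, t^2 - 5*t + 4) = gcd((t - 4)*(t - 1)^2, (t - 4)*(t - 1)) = t^2 - 5*t + 4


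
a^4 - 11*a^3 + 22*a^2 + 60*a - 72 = (a - 6)^2*(a - 1)*(a + 2)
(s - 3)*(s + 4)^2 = s^3 + 5*s^2 - 8*s - 48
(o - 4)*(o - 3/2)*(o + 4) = o^3 - 3*o^2/2 - 16*o + 24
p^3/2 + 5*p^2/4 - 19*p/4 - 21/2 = (p/2 + 1)*(p - 3)*(p + 7/2)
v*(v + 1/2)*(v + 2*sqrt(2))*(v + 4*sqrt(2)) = v^4 + v^3/2 + 6*sqrt(2)*v^3 + 3*sqrt(2)*v^2 + 16*v^2 + 8*v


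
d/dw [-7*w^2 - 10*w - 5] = -14*w - 10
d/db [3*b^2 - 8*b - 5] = 6*b - 8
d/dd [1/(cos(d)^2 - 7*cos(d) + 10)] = (2*cos(d) - 7)*sin(d)/(cos(d)^2 - 7*cos(d) + 10)^2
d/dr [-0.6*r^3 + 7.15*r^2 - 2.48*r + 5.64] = -1.8*r^2 + 14.3*r - 2.48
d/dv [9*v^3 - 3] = 27*v^2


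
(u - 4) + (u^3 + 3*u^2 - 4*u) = u^3 + 3*u^2 - 3*u - 4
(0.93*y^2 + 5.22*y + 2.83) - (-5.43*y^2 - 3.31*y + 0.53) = 6.36*y^2 + 8.53*y + 2.3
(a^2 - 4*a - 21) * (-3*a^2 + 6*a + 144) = -3*a^4 + 18*a^3 + 183*a^2 - 702*a - 3024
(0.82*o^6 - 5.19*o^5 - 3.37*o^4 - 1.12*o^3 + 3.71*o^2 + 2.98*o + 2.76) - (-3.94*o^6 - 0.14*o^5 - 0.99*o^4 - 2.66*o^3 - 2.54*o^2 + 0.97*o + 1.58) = 4.76*o^6 - 5.05*o^5 - 2.38*o^4 + 1.54*o^3 + 6.25*o^2 + 2.01*o + 1.18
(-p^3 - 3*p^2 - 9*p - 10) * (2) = -2*p^3 - 6*p^2 - 18*p - 20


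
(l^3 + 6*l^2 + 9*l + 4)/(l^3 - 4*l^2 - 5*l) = (l^2 + 5*l + 4)/(l*(l - 5))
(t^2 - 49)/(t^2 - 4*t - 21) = (t + 7)/(t + 3)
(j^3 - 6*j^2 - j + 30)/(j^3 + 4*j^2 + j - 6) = (j^2 - 8*j + 15)/(j^2 + 2*j - 3)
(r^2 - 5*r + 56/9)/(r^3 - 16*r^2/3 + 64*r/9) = (3*r - 7)/(r*(3*r - 8))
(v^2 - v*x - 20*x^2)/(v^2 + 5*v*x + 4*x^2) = (v - 5*x)/(v + x)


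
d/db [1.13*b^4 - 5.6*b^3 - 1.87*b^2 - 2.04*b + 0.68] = 4.52*b^3 - 16.8*b^2 - 3.74*b - 2.04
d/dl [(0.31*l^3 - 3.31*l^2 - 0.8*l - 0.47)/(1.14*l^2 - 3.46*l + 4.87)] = (0.3534*l^4 - 2.1452*l^3 + 16.8937*l^2 - 31.1678*l - 5.5222)/(1.2996*l^4 - 7.8888*l^3 + 23.0752*l^2 - 33.7004*l + 23.7169)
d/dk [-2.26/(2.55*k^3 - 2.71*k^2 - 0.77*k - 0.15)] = (17.289*k^2 - 12.2492*k - 1.7402)/(-2.55*k^3 + 2.71*k^2 + 0.77*k + 0.15)^2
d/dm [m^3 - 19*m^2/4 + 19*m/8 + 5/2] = 3*m^2 - 19*m/2 + 19/8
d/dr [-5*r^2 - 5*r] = -10*r - 5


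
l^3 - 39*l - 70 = (l - 7)*(l + 2)*(l + 5)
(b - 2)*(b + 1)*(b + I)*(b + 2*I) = b^4 - b^3 + 3*I*b^3 - 4*b^2 - 3*I*b^2 + 2*b - 6*I*b + 4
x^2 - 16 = (x - 4)*(x + 4)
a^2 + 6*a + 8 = (a + 2)*(a + 4)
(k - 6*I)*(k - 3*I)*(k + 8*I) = k^3 - I*k^2 + 54*k - 144*I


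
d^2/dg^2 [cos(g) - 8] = -cos(g)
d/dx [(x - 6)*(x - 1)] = 2*x - 7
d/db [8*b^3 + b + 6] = 24*b^2 + 1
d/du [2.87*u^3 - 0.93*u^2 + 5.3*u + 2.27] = 8.61*u^2 - 1.86*u + 5.3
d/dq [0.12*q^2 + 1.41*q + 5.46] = 0.24*q + 1.41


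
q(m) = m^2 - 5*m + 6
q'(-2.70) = -10.40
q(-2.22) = 22.03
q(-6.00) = 72.00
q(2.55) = -0.25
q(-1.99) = 19.91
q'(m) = 2*m - 5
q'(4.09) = 3.18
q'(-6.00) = -17.00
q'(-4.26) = -13.52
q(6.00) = 12.00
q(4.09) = 2.28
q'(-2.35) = -9.70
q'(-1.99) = -8.98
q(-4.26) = 45.45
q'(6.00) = 7.00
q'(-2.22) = -9.44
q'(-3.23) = -11.46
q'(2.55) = 0.10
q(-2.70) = 26.79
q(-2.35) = 23.27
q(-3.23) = 32.58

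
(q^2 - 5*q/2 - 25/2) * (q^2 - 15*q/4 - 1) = q^4 - 25*q^3/4 - 33*q^2/8 + 395*q/8 + 25/2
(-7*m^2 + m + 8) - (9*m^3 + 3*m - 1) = -9*m^3 - 7*m^2 - 2*m + 9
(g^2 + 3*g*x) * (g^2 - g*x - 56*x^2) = g^4 + 2*g^3*x - 59*g^2*x^2 - 168*g*x^3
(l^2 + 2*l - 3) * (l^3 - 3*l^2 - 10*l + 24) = l^5 - l^4 - 19*l^3 + 13*l^2 + 78*l - 72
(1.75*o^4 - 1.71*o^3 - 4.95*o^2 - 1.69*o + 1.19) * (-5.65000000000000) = -9.8875*o^4 + 9.6615*o^3 + 27.9675*o^2 + 9.5485*o - 6.7235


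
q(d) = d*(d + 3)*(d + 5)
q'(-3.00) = -6.00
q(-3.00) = 0.00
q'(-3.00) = -6.00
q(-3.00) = 0.00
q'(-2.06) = -5.23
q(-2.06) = -5.69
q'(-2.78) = -6.29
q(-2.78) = -1.36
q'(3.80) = 119.12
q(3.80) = 227.39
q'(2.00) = 59.00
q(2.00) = 70.00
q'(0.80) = 29.72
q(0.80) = 17.63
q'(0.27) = 19.54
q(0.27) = 4.65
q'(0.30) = 20.07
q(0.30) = 5.25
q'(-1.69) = -3.47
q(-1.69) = -7.33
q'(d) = d*(d + 3) + d*(d + 5) + (d + 3)*(d + 5) = 3*d^2 + 16*d + 15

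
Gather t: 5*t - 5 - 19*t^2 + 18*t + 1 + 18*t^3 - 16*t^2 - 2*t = 18*t^3 - 35*t^2 + 21*t - 4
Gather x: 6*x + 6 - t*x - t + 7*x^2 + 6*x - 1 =-t + 7*x^2 + x*(12 - t) + 5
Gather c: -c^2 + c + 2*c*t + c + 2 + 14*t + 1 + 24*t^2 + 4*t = -c^2 + c*(2*t + 2) + 24*t^2 + 18*t + 3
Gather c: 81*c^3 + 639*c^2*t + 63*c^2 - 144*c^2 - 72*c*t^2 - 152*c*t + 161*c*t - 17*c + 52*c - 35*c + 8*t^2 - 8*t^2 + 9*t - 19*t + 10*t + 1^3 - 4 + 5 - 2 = 81*c^3 + c^2*(639*t - 81) + c*(-72*t^2 + 9*t)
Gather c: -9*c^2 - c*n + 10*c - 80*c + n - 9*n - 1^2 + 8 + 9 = -9*c^2 + c*(-n - 70) - 8*n + 16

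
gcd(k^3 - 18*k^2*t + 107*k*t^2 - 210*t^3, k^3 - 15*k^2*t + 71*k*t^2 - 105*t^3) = k^2 - 12*k*t + 35*t^2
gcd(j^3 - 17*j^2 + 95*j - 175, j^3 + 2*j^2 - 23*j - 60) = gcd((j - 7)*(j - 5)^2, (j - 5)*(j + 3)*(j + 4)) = j - 5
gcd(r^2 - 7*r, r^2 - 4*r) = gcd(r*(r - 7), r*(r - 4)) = r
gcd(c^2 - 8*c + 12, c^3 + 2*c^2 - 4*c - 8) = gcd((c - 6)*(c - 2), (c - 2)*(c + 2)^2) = c - 2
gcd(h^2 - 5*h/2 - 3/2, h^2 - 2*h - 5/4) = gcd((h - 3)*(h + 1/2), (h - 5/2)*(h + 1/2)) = h + 1/2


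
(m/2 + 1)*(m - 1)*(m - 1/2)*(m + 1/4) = m^4/2 + 3*m^3/8 - 19*m^2/16 + 3*m/16 + 1/8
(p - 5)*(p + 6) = p^2 + p - 30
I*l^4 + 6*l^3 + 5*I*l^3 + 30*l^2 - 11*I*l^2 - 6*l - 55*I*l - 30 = (l + 5)*(l - 3*I)*(l - 2*I)*(I*l + 1)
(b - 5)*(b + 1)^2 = b^3 - 3*b^2 - 9*b - 5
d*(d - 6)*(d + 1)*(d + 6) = d^4 + d^3 - 36*d^2 - 36*d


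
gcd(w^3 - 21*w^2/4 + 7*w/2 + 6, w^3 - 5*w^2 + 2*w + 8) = w^2 - 6*w + 8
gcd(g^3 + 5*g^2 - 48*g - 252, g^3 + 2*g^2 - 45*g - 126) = g^2 - g - 42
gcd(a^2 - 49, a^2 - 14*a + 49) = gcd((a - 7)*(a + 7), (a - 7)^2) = a - 7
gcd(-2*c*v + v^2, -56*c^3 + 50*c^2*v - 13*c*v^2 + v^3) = -2*c + v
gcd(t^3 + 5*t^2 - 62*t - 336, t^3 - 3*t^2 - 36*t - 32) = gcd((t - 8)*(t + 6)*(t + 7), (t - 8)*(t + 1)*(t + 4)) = t - 8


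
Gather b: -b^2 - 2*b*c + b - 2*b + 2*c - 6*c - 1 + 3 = -b^2 + b*(-2*c - 1) - 4*c + 2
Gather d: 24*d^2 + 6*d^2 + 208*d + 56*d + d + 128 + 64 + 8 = 30*d^2 + 265*d + 200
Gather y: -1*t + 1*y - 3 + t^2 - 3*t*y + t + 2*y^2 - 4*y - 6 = t^2 + 2*y^2 + y*(-3*t - 3) - 9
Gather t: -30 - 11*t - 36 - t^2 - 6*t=-t^2 - 17*t - 66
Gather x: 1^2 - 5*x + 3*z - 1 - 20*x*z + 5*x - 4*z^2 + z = -20*x*z - 4*z^2 + 4*z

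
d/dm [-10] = 0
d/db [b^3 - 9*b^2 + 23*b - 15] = 3*b^2 - 18*b + 23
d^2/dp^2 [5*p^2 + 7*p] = 10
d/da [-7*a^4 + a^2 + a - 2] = -28*a^3 + 2*a + 1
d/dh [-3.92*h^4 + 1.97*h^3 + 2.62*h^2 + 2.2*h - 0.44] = -15.68*h^3 + 5.91*h^2 + 5.24*h + 2.2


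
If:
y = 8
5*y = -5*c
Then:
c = -8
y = 8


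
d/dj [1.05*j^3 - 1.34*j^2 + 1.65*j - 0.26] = 3.15*j^2 - 2.68*j + 1.65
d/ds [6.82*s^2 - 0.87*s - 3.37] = 13.64*s - 0.87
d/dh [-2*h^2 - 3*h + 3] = -4*h - 3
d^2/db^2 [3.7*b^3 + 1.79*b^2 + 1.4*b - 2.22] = 22.2*b + 3.58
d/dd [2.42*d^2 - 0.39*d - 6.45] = 4.84*d - 0.39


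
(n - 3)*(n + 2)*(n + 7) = n^3 + 6*n^2 - 13*n - 42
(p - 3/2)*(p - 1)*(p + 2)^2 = p^4 + 3*p^3/2 - 9*p^2/2 - 4*p + 6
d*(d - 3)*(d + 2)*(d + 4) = d^4 + 3*d^3 - 10*d^2 - 24*d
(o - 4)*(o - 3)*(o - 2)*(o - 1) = o^4 - 10*o^3 + 35*o^2 - 50*o + 24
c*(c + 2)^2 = c^3 + 4*c^2 + 4*c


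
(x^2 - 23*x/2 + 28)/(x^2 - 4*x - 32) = (x - 7/2)/(x + 4)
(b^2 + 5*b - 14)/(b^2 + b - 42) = (b - 2)/(b - 6)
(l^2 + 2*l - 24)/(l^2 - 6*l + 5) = (l^2 + 2*l - 24)/(l^2 - 6*l + 5)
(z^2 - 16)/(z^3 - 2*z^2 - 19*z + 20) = (z - 4)/(z^2 - 6*z + 5)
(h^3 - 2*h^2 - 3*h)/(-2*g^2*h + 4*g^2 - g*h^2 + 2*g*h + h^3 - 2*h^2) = h*(-h^2 + 2*h + 3)/(2*g^2*h - 4*g^2 + g*h^2 - 2*g*h - h^3 + 2*h^2)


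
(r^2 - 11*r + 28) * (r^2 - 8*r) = r^4 - 19*r^3 + 116*r^2 - 224*r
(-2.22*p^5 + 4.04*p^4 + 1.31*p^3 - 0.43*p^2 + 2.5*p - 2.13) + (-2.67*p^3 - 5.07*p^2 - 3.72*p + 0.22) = -2.22*p^5 + 4.04*p^4 - 1.36*p^3 - 5.5*p^2 - 1.22*p - 1.91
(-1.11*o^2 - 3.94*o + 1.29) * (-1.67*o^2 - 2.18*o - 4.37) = 1.8537*o^4 + 8.9996*o^3 + 11.2856*o^2 + 14.4056*o - 5.6373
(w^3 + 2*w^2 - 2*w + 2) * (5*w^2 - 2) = 5*w^5 + 10*w^4 - 12*w^3 + 6*w^2 + 4*w - 4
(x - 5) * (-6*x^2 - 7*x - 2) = -6*x^3 + 23*x^2 + 33*x + 10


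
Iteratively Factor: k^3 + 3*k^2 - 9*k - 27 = (k - 3)*(k^2 + 6*k + 9) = (k - 3)*(k + 3)*(k + 3)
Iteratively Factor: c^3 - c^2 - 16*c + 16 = (c + 4)*(c^2 - 5*c + 4) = (c - 4)*(c + 4)*(c - 1)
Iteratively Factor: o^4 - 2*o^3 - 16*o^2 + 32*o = (o + 4)*(o^3 - 6*o^2 + 8*o) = (o - 4)*(o + 4)*(o^2 - 2*o) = (o - 4)*(o - 2)*(o + 4)*(o)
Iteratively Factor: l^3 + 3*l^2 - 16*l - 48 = (l + 4)*(l^2 - l - 12) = (l + 3)*(l + 4)*(l - 4)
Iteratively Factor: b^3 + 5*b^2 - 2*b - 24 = (b + 3)*(b^2 + 2*b - 8) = (b + 3)*(b + 4)*(b - 2)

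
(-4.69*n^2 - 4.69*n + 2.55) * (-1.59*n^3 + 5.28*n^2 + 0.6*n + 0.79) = 7.4571*n^5 - 17.3061*n^4 - 31.6317*n^3 + 6.9449*n^2 - 2.1751*n + 2.0145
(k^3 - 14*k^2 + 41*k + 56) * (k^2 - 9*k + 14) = k^5 - 23*k^4 + 181*k^3 - 509*k^2 + 70*k + 784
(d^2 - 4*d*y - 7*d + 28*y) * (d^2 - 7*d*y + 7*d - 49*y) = d^4 - 11*d^3*y + 28*d^2*y^2 - 49*d^2 + 539*d*y - 1372*y^2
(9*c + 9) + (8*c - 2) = 17*c + 7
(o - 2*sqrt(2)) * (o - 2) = o^2 - 2*sqrt(2)*o - 2*o + 4*sqrt(2)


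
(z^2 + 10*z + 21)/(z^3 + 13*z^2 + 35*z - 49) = (z + 3)/(z^2 + 6*z - 7)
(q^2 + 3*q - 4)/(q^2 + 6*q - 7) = (q + 4)/(q + 7)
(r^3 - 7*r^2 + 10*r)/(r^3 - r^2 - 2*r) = (r - 5)/(r + 1)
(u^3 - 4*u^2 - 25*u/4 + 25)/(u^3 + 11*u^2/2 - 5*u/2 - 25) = (u^2 - 13*u/2 + 10)/(u^2 + 3*u - 10)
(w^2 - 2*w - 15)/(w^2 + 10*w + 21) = (w - 5)/(w + 7)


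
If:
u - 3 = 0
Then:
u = 3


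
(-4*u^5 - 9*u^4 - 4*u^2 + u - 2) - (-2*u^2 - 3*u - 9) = -4*u^5 - 9*u^4 - 2*u^2 + 4*u + 7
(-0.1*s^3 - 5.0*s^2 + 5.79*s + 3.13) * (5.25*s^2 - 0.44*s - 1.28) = -0.525*s^5 - 26.206*s^4 + 32.7255*s^3 + 20.2849*s^2 - 8.7884*s - 4.0064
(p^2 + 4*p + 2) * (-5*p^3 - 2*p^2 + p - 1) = -5*p^5 - 22*p^4 - 17*p^3 - p^2 - 2*p - 2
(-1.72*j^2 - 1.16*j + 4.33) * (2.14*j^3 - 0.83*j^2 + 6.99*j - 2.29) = -3.6808*j^5 - 1.0548*j^4 - 1.7938*j^3 - 7.7635*j^2 + 32.9231*j - 9.9157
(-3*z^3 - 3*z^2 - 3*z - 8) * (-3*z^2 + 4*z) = 9*z^5 - 3*z^4 - 3*z^3 + 12*z^2 - 32*z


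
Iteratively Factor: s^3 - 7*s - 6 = (s + 1)*(s^2 - s - 6) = (s + 1)*(s + 2)*(s - 3)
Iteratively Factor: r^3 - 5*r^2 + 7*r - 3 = (r - 3)*(r^2 - 2*r + 1) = (r - 3)*(r - 1)*(r - 1)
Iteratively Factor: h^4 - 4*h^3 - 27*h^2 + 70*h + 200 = (h - 5)*(h^3 + h^2 - 22*h - 40) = (h - 5)*(h + 4)*(h^2 - 3*h - 10) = (h - 5)*(h + 2)*(h + 4)*(h - 5)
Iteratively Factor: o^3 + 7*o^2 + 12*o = (o + 4)*(o^2 + 3*o) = (o + 3)*(o + 4)*(o)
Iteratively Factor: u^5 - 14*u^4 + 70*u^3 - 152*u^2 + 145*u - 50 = (u - 1)*(u^4 - 13*u^3 + 57*u^2 - 95*u + 50) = (u - 2)*(u - 1)*(u^3 - 11*u^2 + 35*u - 25) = (u - 5)*(u - 2)*(u - 1)*(u^2 - 6*u + 5) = (u - 5)*(u - 2)*(u - 1)^2*(u - 5)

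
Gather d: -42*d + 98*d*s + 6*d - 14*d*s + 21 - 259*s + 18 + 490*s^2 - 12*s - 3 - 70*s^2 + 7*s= d*(84*s - 36) + 420*s^2 - 264*s + 36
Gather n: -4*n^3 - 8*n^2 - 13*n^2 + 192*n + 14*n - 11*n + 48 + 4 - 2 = -4*n^3 - 21*n^2 + 195*n + 50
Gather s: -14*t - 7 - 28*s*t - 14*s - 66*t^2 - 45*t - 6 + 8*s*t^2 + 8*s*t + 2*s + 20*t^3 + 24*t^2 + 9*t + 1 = s*(8*t^2 - 20*t - 12) + 20*t^3 - 42*t^2 - 50*t - 12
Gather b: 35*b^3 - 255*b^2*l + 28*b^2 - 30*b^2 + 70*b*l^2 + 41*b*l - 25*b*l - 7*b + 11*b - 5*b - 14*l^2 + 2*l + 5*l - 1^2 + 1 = 35*b^3 + b^2*(-255*l - 2) + b*(70*l^2 + 16*l - 1) - 14*l^2 + 7*l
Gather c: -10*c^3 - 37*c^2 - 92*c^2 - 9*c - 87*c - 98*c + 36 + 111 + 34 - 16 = -10*c^3 - 129*c^2 - 194*c + 165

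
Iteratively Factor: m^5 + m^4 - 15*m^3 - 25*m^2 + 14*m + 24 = (m - 4)*(m^4 + 5*m^3 + 5*m^2 - 5*m - 6) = (m - 4)*(m - 1)*(m^3 + 6*m^2 + 11*m + 6) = (m - 4)*(m - 1)*(m + 2)*(m^2 + 4*m + 3) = (m - 4)*(m - 1)*(m + 1)*(m + 2)*(m + 3)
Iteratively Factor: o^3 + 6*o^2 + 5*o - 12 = (o + 4)*(o^2 + 2*o - 3) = (o - 1)*(o + 4)*(o + 3)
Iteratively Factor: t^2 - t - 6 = (t - 3)*(t + 2)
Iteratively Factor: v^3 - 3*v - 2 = (v + 1)*(v^2 - v - 2) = (v - 2)*(v + 1)*(v + 1)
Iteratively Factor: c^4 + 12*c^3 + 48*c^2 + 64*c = (c)*(c^3 + 12*c^2 + 48*c + 64) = c*(c + 4)*(c^2 + 8*c + 16) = c*(c + 4)^2*(c + 4)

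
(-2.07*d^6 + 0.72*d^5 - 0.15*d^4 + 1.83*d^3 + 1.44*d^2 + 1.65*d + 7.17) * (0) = 0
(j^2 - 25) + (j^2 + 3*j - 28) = 2*j^2 + 3*j - 53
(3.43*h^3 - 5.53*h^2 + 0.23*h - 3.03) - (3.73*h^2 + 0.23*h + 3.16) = 3.43*h^3 - 9.26*h^2 - 6.19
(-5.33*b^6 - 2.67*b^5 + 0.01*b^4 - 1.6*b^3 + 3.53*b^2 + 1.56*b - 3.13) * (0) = 0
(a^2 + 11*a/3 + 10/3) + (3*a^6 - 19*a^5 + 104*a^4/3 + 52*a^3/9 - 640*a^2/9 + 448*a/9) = 3*a^6 - 19*a^5 + 104*a^4/3 + 52*a^3/9 - 631*a^2/9 + 481*a/9 + 10/3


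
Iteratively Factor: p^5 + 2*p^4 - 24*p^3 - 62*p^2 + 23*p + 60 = (p + 1)*(p^4 + p^3 - 25*p^2 - 37*p + 60) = (p - 5)*(p + 1)*(p^3 + 6*p^2 + 5*p - 12) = (p - 5)*(p - 1)*(p + 1)*(p^2 + 7*p + 12) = (p - 5)*(p - 1)*(p + 1)*(p + 3)*(p + 4)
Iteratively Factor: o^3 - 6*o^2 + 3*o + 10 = (o - 2)*(o^2 - 4*o - 5) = (o - 2)*(o + 1)*(o - 5)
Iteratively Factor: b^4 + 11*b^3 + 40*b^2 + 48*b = (b + 3)*(b^3 + 8*b^2 + 16*b) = b*(b + 3)*(b^2 + 8*b + 16) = b*(b + 3)*(b + 4)*(b + 4)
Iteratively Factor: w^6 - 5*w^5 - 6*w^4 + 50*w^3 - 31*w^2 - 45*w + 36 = (w - 1)*(w^5 - 4*w^4 - 10*w^3 + 40*w^2 + 9*w - 36) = (w - 4)*(w - 1)*(w^4 - 10*w^2 + 9) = (w - 4)*(w - 1)*(w + 3)*(w^3 - 3*w^2 - w + 3) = (w - 4)*(w - 3)*(w - 1)*(w + 3)*(w^2 - 1) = (w - 4)*(w - 3)*(w - 1)*(w + 1)*(w + 3)*(w - 1)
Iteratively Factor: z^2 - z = (z)*(z - 1)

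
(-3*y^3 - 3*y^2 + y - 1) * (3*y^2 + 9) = -9*y^5 - 9*y^4 - 24*y^3 - 30*y^2 + 9*y - 9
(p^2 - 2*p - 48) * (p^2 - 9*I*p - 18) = p^4 - 2*p^3 - 9*I*p^3 - 66*p^2 + 18*I*p^2 + 36*p + 432*I*p + 864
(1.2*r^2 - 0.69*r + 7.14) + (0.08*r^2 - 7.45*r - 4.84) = 1.28*r^2 - 8.14*r + 2.3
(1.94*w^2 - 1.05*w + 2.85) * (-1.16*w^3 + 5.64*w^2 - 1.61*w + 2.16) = -2.2504*w^5 + 12.1596*w^4 - 12.3514*w^3 + 21.9549*w^2 - 6.8565*w + 6.156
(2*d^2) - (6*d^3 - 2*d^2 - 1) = -6*d^3 + 4*d^2 + 1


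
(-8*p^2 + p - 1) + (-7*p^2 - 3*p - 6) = -15*p^2 - 2*p - 7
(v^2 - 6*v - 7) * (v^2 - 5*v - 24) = v^4 - 11*v^3 - v^2 + 179*v + 168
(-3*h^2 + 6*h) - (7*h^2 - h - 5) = -10*h^2 + 7*h + 5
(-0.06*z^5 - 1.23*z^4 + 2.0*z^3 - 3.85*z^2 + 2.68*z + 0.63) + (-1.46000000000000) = -0.06*z^5 - 1.23*z^4 + 2.0*z^3 - 3.85*z^2 + 2.68*z - 0.83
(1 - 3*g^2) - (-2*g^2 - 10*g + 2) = -g^2 + 10*g - 1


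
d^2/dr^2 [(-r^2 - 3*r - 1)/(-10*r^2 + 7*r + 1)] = 2*(370*r^3 + 330*r^2 - 120*r + 39)/(1000*r^6 - 2100*r^5 + 1170*r^4 + 77*r^3 - 117*r^2 - 21*r - 1)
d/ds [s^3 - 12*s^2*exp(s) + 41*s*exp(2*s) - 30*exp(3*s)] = -12*s^2*exp(s) + 3*s^2 + 82*s*exp(2*s) - 24*s*exp(s) - 90*exp(3*s) + 41*exp(2*s)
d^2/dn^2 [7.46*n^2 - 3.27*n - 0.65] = 14.9200000000000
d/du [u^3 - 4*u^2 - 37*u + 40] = 3*u^2 - 8*u - 37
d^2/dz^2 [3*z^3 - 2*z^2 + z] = 18*z - 4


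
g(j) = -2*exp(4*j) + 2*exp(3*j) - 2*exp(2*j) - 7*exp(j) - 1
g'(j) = -8*exp(4*j) + 6*exp(3*j) - 4*exp(2*j) - 7*exp(j)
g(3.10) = -464869.08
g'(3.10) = -1878911.21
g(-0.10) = -8.83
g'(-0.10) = -10.53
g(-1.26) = -3.11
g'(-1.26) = -2.22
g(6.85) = -1585765371684.98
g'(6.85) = -6344739731347.96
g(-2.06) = -1.92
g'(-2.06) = -0.95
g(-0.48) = -5.92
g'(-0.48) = -5.61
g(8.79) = -3721841412926070.00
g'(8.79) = -14887932208061000.00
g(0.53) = -25.52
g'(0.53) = -60.66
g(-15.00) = -1.00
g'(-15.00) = 0.00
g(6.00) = -52847252656.00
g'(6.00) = -211519671067.09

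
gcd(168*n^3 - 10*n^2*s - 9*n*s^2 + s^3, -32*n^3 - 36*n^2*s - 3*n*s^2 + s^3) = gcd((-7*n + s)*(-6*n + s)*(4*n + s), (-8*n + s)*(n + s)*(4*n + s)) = 4*n + s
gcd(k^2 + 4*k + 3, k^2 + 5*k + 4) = k + 1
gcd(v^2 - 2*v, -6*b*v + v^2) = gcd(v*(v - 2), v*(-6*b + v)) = v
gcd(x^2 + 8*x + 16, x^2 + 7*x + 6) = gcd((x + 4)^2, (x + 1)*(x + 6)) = 1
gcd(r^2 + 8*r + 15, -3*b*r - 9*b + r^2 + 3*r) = r + 3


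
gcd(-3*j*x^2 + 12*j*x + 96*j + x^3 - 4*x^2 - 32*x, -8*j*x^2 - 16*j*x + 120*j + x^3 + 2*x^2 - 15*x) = 1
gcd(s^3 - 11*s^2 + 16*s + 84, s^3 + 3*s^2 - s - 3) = 1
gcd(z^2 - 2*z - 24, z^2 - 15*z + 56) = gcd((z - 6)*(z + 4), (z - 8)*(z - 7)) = 1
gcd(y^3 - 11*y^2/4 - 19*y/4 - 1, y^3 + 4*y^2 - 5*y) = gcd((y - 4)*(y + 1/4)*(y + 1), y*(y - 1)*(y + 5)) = 1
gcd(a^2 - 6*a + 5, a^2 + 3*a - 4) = a - 1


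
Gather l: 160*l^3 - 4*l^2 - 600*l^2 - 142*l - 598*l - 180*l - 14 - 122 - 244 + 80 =160*l^3 - 604*l^2 - 920*l - 300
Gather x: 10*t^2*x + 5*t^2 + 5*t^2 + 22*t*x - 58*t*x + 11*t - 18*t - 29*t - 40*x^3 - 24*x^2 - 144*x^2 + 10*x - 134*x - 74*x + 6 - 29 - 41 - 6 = 10*t^2 - 36*t - 40*x^3 - 168*x^2 + x*(10*t^2 - 36*t - 198) - 70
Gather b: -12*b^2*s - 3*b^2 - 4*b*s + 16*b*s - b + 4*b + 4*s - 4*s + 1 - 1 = b^2*(-12*s - 3) + b*(12*s + 3)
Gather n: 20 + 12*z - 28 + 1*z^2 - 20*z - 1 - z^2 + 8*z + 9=0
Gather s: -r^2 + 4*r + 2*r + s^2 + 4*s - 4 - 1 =-r^2 + 6*r + s^2 + 4*s - 5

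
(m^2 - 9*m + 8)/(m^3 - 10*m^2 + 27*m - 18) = (m - 8)/(m^2 - 9*m + 18)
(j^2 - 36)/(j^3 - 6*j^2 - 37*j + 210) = (j - 6)/(j^2 - 12*j + 35)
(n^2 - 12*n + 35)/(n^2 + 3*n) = (n^2 - 12*n + 35)/(n*(n + 3))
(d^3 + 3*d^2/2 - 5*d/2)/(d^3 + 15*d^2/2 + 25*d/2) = (d - 1)/(d + 5)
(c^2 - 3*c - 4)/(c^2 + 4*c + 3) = (c - 4)/(c + 3)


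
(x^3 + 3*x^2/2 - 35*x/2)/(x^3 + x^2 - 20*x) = (x - 7/2)/(x - 4)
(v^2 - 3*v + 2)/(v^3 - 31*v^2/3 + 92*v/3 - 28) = 3*(v - 1)/(3*v^2 - 25*v + 42)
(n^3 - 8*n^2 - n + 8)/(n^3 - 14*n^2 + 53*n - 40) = (n + 1)/(n - 5)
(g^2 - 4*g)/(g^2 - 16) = g/(g + 4)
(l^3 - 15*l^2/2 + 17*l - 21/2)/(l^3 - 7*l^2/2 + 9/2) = (2*l^2 - 9*l + 7)/(2*l^2 - l - 3)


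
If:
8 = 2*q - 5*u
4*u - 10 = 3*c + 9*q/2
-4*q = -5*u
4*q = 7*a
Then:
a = -16/7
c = -8/5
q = -4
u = -16/5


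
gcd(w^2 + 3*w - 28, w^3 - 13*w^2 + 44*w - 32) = w - 4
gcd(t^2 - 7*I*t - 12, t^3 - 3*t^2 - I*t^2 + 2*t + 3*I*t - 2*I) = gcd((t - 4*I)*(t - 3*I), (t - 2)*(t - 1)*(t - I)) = 1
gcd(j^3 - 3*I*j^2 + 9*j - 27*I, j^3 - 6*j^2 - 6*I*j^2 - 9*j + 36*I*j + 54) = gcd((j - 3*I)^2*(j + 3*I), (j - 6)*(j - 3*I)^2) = j^2 - 6*I*j - 9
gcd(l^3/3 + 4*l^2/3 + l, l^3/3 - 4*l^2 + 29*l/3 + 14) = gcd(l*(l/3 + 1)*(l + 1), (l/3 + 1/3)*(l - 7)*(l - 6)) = l + 1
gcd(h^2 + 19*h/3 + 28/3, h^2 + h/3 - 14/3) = h + 7/3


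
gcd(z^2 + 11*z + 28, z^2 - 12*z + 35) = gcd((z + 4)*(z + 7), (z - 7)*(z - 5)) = 1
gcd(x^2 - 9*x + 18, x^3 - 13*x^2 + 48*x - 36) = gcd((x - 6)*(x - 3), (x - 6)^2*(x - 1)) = x - 6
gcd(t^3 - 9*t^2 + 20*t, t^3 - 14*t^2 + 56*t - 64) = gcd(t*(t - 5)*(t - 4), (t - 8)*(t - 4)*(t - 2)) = t - 4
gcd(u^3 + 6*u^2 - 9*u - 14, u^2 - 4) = u - 2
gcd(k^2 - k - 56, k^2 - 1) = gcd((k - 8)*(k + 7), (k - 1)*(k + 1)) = 1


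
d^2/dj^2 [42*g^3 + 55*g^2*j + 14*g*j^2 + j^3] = 28*g + 6*j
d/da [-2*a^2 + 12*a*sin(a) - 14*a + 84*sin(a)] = 12*a*cos(a) - 4*a + 12*sin(a) + 84*cos(a) - 14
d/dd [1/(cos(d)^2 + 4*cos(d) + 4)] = 2*sin(d)/(cos(d) + 2)^3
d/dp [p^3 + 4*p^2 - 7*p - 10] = 3*p^2 + 8*p - 7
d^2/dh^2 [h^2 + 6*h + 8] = 2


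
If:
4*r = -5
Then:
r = -5/4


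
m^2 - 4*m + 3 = (m - 3)*(m - 1)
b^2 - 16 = (b - 4)*(b + 4)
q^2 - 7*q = q*(q - 7)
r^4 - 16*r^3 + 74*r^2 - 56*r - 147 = (r - 7)^2*(r - 3)*(r + 1)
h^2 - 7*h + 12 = (h - 4)*(h - 3)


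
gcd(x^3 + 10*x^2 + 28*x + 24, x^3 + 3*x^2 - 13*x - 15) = 1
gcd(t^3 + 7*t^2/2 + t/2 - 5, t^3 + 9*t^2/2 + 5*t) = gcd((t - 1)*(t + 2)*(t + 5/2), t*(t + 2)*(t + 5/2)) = t^2 + 9*t/2 + 5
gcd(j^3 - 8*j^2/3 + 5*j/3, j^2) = j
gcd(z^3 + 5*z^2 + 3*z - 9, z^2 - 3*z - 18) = z + 3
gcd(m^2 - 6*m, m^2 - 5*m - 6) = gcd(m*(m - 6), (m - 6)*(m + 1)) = m - 6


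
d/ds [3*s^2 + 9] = 6*s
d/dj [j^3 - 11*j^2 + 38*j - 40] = 3*j^2 - 22*j + 38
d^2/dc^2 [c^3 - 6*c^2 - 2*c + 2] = 6*c - 12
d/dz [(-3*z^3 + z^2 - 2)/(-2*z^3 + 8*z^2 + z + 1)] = 2*(-11*z^4 - 3*z^3 - 10*z^2 + 17*z + 1)/(4*z^6 - 32*z^5 + 60*z^4 + 12*z^3 + 17*z^2 + 2*z + 1)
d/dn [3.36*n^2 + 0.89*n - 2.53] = 6.72*n + 0.89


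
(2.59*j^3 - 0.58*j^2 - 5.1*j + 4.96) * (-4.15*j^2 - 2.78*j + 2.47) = -10.7485*j^5 - 4.7932*j^4 + 29.1747*j^3 - 7.83860000000001*j^2 - 26.3858*j + 12.2512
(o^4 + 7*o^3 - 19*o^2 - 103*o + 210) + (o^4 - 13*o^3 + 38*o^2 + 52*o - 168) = 2*o^4 - 6*o^3 + 19*o^2 - 51*o + 42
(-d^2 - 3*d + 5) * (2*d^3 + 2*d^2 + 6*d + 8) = -2*d^5 - 8*d^4 - 2*d^3 - 16*d^2 + 6*d + 40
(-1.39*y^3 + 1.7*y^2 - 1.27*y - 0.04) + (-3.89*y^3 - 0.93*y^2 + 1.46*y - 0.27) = -5.28*y^3 + 0.77*y^2 + 0.19*y - 0.31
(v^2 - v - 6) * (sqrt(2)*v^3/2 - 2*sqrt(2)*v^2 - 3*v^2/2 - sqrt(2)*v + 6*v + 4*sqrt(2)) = sqrt(2)*v^5/2 - 5*sqrt(2)*v^4/2 - 3*v^4/2 - 2*sqrt(2)*v^3 + 15*v^3/2 + 3*v^2 + 17*sqrt(2)*v^2 - 36*v + 2*sqrt(2)*v - 24*sqrt(2)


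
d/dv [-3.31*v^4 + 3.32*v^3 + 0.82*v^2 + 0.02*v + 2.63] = -13.24*v^3 + 9.96*v^2 + 1.64*v + 0.02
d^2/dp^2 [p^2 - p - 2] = 2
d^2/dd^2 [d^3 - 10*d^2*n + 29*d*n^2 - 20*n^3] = 6*d - 20*n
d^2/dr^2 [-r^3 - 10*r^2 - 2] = -6*r - 20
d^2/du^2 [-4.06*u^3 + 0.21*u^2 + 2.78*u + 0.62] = 0.42 - 24.36*u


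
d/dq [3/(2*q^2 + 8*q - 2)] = 3*(-q - 2)/(q^2 + 4*q - 1)^2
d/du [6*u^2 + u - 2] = 12*u + 1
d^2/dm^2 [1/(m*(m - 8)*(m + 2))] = 4*(3*m^4 - 24*m^3 + 30*m^2 + 144*m + 128)/(m^3*(m^6 - 18*m^5 + 60*m^4 + 360*m^3 - 960*m^2 - 4608*m - 4096))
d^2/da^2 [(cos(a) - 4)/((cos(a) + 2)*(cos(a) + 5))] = (23*(1 - cos(a)^2)^2 - cos(a)^5 + 146*cos(a)^3 + 128*cos(a)^2 - 608*cos(a) - 475)/((cos(a) + 2)^3*(cos(a) + 5)^3)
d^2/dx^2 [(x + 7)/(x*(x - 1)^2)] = 2*(3*x^3 + 42*x^2 - 28*x + 7)/(x^3*(x^4 - 4*x^3 + 6*x^2 - 4*x + 1))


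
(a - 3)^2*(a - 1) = a^3 - 7*a^2 + 15*a - 9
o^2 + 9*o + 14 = (o + 2)*(o + 7)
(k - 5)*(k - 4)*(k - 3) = k^3 - 12*k^2 + 47*k - 60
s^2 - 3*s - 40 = (s - 8)*(s + 5)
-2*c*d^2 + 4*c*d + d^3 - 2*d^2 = d*(-2*c + d)*(d - 2)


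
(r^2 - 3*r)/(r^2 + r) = (r - 3)/(r + 1)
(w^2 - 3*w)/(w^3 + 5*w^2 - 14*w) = (w - 3)/(w^2 + 5*w - 14)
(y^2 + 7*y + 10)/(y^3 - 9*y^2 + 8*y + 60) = (y + 5)/(y^2 - 11*y + 30)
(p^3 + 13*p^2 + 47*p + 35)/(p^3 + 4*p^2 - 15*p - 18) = (p^2 + 12*p + 35)/(p^2 + 3*p - 18)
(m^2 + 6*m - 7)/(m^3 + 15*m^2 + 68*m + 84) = (m - 1)/(m^2 + 8*m + 12)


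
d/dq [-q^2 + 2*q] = 2 - 2*q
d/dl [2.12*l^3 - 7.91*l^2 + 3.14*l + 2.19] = 6.36*l^2 - 15.82*l + 3.14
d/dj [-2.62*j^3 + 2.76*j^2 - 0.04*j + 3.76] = -7.86*j^2 + 5.52*j - 0.04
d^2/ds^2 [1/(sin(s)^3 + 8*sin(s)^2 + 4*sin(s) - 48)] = (-9*sin(s)^6 - 88*sin(s)^5 - 252*sin(s)^4 - 400*sin(s)^3 - 1144*sin(s)^2 + 288*sin(s) + 800)/(sin(s)^3 + 8*sin(s)^2 + 4*sin(s) - 48)^3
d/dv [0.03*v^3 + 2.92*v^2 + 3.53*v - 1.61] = 0.09*v^2 + 5.84*v + 3.53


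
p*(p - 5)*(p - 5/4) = p^3 - 25*p^2/4 + 25*p/4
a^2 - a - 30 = (a - 6)*(a + 5)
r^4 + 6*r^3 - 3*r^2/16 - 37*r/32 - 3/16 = (r - 1/2)*(r + 1/4)^2*(r + 6)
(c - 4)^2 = c^2 - 8*c + 16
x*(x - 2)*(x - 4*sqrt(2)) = x^3 - 4*sqrt(2)*x^2 - 2*x^2 + 8*sqrt(2)*x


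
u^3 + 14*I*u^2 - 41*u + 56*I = (u - I)*(u + 7*I)*(u + 8*I)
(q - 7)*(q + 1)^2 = q^3 - 5*q^2 - 13*q - 7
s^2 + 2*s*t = s*(s + 2*t)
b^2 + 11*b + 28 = (b + 4)*(b + 7)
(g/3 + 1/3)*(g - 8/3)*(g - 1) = g^3/3 - 8*g^2/9 - g/3 + 8/9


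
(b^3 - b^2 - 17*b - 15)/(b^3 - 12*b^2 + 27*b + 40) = (b + 3)/(b - 8)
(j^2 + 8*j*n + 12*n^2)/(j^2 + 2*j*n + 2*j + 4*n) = (j + 6*n)/(j + 2)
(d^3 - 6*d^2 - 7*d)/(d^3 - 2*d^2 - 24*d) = (-d^2 + 6*d + 7)/(-d^2 + 2*d + 24)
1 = 1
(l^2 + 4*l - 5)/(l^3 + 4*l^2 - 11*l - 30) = (l - 1)/(l^2 - l - 6)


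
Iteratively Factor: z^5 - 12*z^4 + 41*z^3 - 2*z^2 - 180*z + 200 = (z - 5)*(z^4 - 7*z^3 + 6*z^2 + 28*z - 40) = (z - 5)*(z - 2)*(z^3 - 5*z^2 - 4*z + 20) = (z - 5)^2*(z - 2)*(z^2 - 4) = (z - 5)^2*(z - 2)*(z + 2)*(z - 2)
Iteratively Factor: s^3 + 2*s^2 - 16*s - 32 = (s + 4)*(s^2 - 2*s - 8) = (s + 2)*(s + 4)*(s - 4)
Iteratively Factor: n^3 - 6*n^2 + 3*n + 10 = (n - 5)*(n^2 - n - 2) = (n - 5)*(n + 1)*(n - 2)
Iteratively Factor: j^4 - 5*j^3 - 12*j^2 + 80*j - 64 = (j - 4)*(j^3 - j^2 - 16*j + 16) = (j - 4)*(j + 4)*(j^2 - 5*j + 4) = (j - 4)^2*(j + 4)*(j - 1)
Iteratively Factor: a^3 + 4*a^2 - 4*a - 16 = (a + 2)*(a^2 + 2*a - 8) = (a + 2)*(a + 4)*(a - 2)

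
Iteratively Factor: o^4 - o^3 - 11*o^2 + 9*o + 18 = (o - 2)*(o^3 + o^2 - 9*o - 9) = (o - 3)*(o - 2)*(o^2 + 4*o + 3) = (o - 3)*(o - 2)*(o + 1)*(o + 3)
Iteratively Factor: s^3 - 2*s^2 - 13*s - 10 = (s - 5)*(s^2 + 3*s + 2) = (s - 5)*(s + 2)*(s + 1)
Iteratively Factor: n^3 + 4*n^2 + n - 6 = (n - 1)*(n^2 + 5*n + 6) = (n - 1)*(n + 2)*(n + 3)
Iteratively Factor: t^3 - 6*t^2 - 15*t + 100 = (t - 5)*(t^2 - t - 20) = (t - 5)*(t + 4)*(t - 5)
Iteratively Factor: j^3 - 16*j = (j)*(j^2 - 16) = j*(j - 4)*(j + 4)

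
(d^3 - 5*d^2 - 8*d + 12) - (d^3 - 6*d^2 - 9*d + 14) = d^2 + d - 2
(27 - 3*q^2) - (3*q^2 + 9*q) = -6*q^2 - 9*q + 27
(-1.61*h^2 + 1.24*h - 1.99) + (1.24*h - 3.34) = -1.61*h^2 + 2.48*h - 5.33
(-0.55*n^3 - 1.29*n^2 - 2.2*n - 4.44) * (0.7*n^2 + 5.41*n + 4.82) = -0.385*n^5 - 3.8785*n^4 - 11.1699*n^3 - 21.2278*n^2 - 34.6244*n - 21.4008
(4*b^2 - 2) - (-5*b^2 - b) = 9*b^2 + b - 2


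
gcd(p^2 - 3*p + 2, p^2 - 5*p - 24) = 1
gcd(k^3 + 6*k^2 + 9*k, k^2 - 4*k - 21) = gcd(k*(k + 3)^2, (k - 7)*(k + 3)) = k + 3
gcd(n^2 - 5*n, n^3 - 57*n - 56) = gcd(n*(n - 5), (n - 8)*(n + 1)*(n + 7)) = 1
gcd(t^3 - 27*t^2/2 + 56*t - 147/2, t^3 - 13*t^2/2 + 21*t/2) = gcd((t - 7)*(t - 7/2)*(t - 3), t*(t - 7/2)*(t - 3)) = t^2 - 13*t/2 + 21/2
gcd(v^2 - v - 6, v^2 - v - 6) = v^2 - v - 6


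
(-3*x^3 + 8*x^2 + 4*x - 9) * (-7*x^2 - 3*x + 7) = 21*x^5 - 47*x^4 - 73*x^3 + 107*x^2 + 55*x - 63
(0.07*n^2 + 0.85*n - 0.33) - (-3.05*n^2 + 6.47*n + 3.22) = 3.12*n^2 - 5.62*n - 3.55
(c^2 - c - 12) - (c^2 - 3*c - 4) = 2*c - 8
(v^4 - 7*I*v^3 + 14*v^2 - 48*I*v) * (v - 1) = v^5 - v^4 - 7*I*v^4 + 14*v^3 + 7*I*v^3 - 14*v^2 - 48*I*v^2 + 48*I*v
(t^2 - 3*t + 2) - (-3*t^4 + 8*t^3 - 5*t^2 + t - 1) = 3*t^4 - 8*t^3 + 6*t^2 - 4*t + 3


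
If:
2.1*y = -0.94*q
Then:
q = -2.23404255319149*y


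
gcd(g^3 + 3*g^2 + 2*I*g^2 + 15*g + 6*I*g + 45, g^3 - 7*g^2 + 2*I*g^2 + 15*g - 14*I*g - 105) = g^2 + 2*I*g + 15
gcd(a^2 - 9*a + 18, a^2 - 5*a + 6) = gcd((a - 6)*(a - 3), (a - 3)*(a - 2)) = a - 3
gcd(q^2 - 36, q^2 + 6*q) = q + 6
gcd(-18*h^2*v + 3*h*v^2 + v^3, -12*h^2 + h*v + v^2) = -3*h + v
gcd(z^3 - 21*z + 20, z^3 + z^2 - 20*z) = z^2 + z - 20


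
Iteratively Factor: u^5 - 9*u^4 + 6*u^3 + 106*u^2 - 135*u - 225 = (u - 3)*(u^4 - 6*u^3 - 12*u^2 + 70*u + 75) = (u - 3)*(u + 3)*(u^3 - 9*u^2 + 15*u + 25) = (u - 5)*(u - 3)*(u + 3)*(u^2 - 4*u - 5) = (u - 5)*(u - 3)*(u + 1)*(u + 3)*(u - 5)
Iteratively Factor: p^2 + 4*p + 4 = (p + 2)*(p + 2)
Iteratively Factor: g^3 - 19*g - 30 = (g - 5)*(g^2 + 5*g + 6) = (g - 5)*(g + 3)*(g + 2)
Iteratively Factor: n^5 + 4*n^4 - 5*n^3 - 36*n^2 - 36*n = (n)*(n^4 + 4*n^3 - 5*n^2 - 36*n - 36) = n*(n + 2)*(n^3 + 2*n^2 - 9*n - 18) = n*(n + 2)^2*(n^2 - 9) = n*(n + 2)^2*(n + 3)*(n - 3)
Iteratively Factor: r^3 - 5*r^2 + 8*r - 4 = (r - 2)*(r^2 - 3*r + 2) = (r - 2)*(r - 1)*(r - 2)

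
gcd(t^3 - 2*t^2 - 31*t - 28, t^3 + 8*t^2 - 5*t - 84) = t + 4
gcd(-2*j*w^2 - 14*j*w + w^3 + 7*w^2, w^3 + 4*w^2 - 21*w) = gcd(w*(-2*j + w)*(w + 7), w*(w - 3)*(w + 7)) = w^2 + 7*w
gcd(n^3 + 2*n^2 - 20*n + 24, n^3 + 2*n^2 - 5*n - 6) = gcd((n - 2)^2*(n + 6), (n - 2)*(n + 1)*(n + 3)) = n - 2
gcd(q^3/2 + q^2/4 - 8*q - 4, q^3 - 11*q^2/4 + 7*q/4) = 1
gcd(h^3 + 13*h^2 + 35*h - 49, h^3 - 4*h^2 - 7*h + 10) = h - 1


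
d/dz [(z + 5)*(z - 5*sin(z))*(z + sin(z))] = (z + 5)*(z - 5*sin(z))*(cos(z) + 1) - (z + 5)*(z + sin(z))*(5*cos(z) - 1) + (z - 5*sin(z))*(z + sin(z))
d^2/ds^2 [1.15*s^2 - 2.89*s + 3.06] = 2.30000000000000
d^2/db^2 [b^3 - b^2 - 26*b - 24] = 6*b - 2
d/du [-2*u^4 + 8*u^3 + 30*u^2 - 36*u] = -8*u^3 + 24*u^2 + 60*u - 36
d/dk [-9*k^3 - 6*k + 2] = -27*k^2 - 6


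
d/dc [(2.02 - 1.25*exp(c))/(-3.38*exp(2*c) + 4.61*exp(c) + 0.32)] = (-4.225*exp(2*c) + 13.6552*exp(c) - 9.7122)*exp(c)/(11.4244*exp(4*c) - 31.1636*exp(3*c) + 19.0889*exp(2*c) + 2.9504*exp(c) + 0.1024)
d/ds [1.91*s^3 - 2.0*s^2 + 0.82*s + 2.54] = 5.73*s^2 - 4.0*s + 0.82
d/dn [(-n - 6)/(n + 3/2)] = 18/(2*n + 3)^2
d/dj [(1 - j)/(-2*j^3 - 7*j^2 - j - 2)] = (2*j^3 + 7*j^2 + j - (j - 1)*(6*j^2 + 14*j + 1) + 2)/(2*j^3 + 7*j^2 + j + 2)^2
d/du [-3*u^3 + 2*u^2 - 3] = u*(4 - 9*u)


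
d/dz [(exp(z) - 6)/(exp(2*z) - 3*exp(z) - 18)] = -exp(z)/(exp(2*z) + 6*exp(z) + 9)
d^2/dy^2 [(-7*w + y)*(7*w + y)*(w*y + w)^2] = w^2*(-98*w^2 + 12*y^2 + 12*y + 2)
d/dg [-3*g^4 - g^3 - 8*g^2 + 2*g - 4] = -12*g^3 - 3*g^2 - 16*g + 2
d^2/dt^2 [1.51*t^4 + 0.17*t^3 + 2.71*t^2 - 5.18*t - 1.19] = 18.12*t^2 + 1.02*t + 5.42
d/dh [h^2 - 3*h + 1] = 2*h - 3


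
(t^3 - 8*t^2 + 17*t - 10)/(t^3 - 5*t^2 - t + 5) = (t - 2)/(t + 1)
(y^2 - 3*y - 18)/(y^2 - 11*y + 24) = (y^2 - 3*y - 18)/(y^2 - 11*y + 24)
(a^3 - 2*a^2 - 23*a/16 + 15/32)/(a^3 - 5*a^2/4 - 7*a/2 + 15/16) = (4*a + 3)/(2*(2*a + 3))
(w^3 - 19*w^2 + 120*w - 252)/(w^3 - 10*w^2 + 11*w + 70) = (w^2 - 12*w + 36)/(w^2 - 3*w - 10)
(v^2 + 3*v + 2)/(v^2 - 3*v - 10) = (v + 1)/(v - 5)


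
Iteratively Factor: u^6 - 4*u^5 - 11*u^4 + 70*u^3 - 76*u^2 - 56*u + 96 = (u - 2)*(u^5 - 2*u^4 - 15*u^3 + 40*u^2 + 4*u - 48) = (u - 2)^2*(u^4 - 15*u^2 + 10*u + 24) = (u - 3)*(u - 2)^2*(u^3 + 3*u^2 - 6*u - 8) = (u - 3)*(u - 2)^3*(u^2 + 5*u + 4) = (u - 3)*(u - 2)^3*(u + 1)*(u + 4)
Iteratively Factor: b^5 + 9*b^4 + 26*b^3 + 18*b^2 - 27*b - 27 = (b - 1)*(b^4 + 10*b^3 + 36*b^2 + 54*b + 27) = (b - 1)*(b + 1)*(b^3 + 9*b^2 + 27*b + 27) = (b - 1)*(b + 1)*(b + 3)*(b^2 + 6*b + 9) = (b - 1)*(b + 1)*(b + 3)^2*(b + 3)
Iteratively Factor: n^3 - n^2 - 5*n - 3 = (n + 1)*(n^2 - 2*n - 3) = (n - 3)*(n + 1)*(n + 1)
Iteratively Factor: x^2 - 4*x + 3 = (x - 3)*(x - 1)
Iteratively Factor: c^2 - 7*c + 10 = (c - 5)*(c - 2)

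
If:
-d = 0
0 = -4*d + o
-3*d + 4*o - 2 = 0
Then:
No Solution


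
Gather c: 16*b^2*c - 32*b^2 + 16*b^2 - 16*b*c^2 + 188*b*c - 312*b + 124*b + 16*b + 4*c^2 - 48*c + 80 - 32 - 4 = -16*b^2 - 172*b + c^2*(4 - 16*b) + c*(16*b^2 + 188*b - 48) + 44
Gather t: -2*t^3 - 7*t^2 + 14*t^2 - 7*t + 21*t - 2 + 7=-2*t^3 + 7*t^2 + 14*t + 5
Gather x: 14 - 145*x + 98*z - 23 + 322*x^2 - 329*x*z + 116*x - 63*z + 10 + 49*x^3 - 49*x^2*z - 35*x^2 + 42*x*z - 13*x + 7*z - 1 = 49*x^3 + x^2*(287 - 49*z) + x*(-287*z - 42) + 42*z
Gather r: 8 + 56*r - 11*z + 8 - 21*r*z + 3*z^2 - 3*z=r*(56 - 21*z) + 3*z^2 - 14*z + 16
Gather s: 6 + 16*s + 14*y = 16*s + 14*y + 6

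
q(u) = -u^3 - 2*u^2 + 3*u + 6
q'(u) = -3*u^2 - 4*u + 3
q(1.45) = 3.10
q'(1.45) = -9.11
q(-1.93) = -0.05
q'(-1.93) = -0.45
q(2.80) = -23.23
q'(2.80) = -31.72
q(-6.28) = 155.96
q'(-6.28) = -90.20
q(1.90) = -2.38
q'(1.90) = -15.43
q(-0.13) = 5.58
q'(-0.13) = 3.47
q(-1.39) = 0.65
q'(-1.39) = 2.76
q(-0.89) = 2.45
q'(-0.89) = 4.18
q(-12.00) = 1410.00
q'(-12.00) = -381.00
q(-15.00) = 2886.00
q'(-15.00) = -612.00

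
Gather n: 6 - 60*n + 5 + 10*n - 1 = 10 - 50*n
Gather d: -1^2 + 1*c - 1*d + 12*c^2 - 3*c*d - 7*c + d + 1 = 12*c^2 - 3*c*d - 6*c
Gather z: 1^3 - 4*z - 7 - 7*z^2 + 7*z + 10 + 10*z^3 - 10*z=10*z^3 - 7*z^2 - 7*z + 4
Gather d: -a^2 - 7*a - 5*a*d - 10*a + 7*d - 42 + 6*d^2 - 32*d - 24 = -a^2 - 17*a + 6*d^2 + d*(-5*a - 25) - 66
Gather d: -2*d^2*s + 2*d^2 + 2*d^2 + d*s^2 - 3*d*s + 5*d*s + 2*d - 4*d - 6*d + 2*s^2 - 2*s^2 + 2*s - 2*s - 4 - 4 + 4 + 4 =d^2*(4 - 2*s) + d*(s^2 + 2*s - 8)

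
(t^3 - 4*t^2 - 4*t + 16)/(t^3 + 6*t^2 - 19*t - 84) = (t^2 - 4)/(t^2 + 10*t + 21)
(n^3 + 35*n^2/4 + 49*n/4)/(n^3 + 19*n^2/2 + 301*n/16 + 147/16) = 4*n/(4*n + 3)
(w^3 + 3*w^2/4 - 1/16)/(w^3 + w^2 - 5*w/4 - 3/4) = (8*w^2 + 2*w - 1)/(4*(2*w^2 + w - 3))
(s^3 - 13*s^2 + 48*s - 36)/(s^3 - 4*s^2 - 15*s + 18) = (s - 6)/(s + 3)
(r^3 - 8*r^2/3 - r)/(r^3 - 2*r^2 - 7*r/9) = 3*(r - 3)/(3*r - 7)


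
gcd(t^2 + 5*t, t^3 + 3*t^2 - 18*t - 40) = t + 5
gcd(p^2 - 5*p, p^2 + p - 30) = p - 5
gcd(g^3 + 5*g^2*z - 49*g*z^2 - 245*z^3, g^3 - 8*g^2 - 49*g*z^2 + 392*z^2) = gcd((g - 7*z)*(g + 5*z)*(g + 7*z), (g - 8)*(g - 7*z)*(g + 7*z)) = -g^2 + 49*z^2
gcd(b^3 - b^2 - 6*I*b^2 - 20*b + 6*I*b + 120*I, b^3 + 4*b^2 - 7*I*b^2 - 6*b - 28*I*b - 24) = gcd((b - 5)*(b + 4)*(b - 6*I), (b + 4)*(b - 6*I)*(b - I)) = b^2 + b*(4 - 6*I) - 24*I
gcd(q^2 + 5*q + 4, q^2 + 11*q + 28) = q + 4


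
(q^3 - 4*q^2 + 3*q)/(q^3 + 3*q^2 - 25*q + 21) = q/(q + 7)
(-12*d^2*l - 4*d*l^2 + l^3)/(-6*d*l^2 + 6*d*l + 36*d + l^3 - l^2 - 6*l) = l*(2*d + l)/(l^2 - l - 6)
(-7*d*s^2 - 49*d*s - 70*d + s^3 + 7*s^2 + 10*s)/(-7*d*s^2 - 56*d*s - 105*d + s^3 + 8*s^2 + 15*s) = (s + 2)/(s + 3)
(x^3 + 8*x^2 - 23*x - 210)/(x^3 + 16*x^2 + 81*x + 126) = (x - 5)/(x + 3)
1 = 1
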